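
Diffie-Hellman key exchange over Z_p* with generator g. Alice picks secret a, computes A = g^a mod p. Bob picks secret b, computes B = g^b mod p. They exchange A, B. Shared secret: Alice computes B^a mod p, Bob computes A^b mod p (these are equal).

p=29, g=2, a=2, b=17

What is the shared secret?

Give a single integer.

Answer: 6

Derivation:
A = 2^2 mod 29  (bits of 2 = 10)
  bit 0 = 1: r = r^2 * 2 mod 29 = 1^2 * 2 = 1*2 = 2
  bit 1 = 0: r = r^2 mod 29 = 2^2 = 4
  -> A = 4
B = 2^17 mod 29  (bits of 17 = 10001)
  bit 0 = 1: r = r^2 * 2 mod 29 = 1^2 * 2 = 1*2 = 2
  bit 1 = 0: r = r^2 mod 29 = 2^2 = 4
  bit 2 = 0: r = r^2 mod 29 = 4^2 = 16
  bit 3 = 0: r = r^2 mod 29 = 16^2 = 24
  bit 4 = 1: r = r^2 * 2 mod 29 = 24^2 * 2 = 25*2 = 21
  -> B = 21
s = B^a = 21^2 mod 29  (bits of 2 = 10)
  bit 0 = 1: r = r^2 * 21 mod 29 = 1^2 * 21 = 1*21 = 21
  bit 1 = 0: r = r^2 mod 29 = 21^2 = 6
  -> s = B^a = 6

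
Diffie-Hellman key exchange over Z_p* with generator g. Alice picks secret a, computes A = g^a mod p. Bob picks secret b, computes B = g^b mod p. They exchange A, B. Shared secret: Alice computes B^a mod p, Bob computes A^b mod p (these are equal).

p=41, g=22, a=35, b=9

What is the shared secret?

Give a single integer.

Answer: 3

Derivation:
A = 22^35 mod 41  (bits of 35 = 100011)
  bit 0 = 1: r = r^2 * 22 mod 41 = 1^2 * 22 = 1*22 = 22
  bit 1 = 0: r = r^2 mod 41 = 22^2 = 33
  bit 2 = 0: r = r^2 mod 41 = 33^2 = 23
  bit 3 = 0: r = r^2 mod 41 = 23^2 = 37
  bit 4 = 1: r = r^2 * 22 mod 41 = 37^2 * 22 = 16*22 = 24
  bit 5 = 1: r = r^2 * 22 mod 41 = 24^2 * 22 = 2*22 = 3
  -> A = 3
B = 22^9 mod 41  (bits of 9 = 1001)
  bit 0 = 1: r = r^2 * 22 mod 41 = 1^2 * 22 = 1*22 = 22
  bit 1 = 0: r = r^2 mod 41 = 22^2 = 33
  bit 2 = 0: r = r^2 mod 41 = 33^2 = 23
  bit 3 = 1: r = r^2 * 22 mod 41 = 23^2 * 22 = 37*22 = 35
  -> B = 35
s = B^a = 35^35 mod 41  (bits of 35 = 100011)
  bit 0 = 1: r = r^2 * 35 mod 41 = 1^2 * 35 = 1*35 = 35
  bit 1 = 0: r = r^2 mod 41 = 35^2 = 36
  bit 2 = 0: r = r^2 mod 41 = 36^2 = 25
  bit 3 = 0: r = r^2 mod 41 = 25^2 = 10
  bit 4 = 1: r = r^2 * 35 mod 41 = 10^2 * 35 = 18*35 = 15
  bit 5 = 1: r = r^2 * 35 mod 41 = 15^2 * 35 = 20*35 = 3
  -> s = B^a = 3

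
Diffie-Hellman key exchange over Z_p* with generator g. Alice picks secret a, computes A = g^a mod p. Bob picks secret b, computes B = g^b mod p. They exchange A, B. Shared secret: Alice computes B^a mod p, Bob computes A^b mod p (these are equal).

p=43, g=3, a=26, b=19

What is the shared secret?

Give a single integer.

A = 3^26 mod 43  (bits of 26 = 11010)
  bit 0 = 1: r = r^2 * 3 mod 43 = 1^2 * 3 = 1*3 = 3
  bit 1 = 1: r = r^2 * 3 mod 43 = 3^2 * 3 = 9*3 = 27
  bit 2 = 0: r = r^2 mod 43 = 27^2 = 41
  bit 3 = 1: r = r^2 * 3 mod 43 = 41^2 * 3 = 4*3 = 12
  bit 4 = 0: r = r^2 mod 43 = 12^2 = 15
  -> A = 15
B = 3^19 mod 43  (bits of 19 = 10011)
  bit 0 = 1: r = r^2 * 3 mod 43 = 1^2 * 3 = 1*3 = 3
  bit 1 = 0: r = r^2 mod 43 = 3^2 = 9
  bit 2 = 0: r = r^2 mod 43 = 9^2 = 38
  bit 3 = 1: r = r^2 * 3 mod 43 = 38^2 * 3 = 25*3 = 32
  bit 4 = 1: r = r^2 * 3 mod 43 = 32^2 * 3 = 35*3 = 19
  -> B = 19
s = B^a = 19^26 mod 43  (bits of 26 = 11010)
  bit 0 = 1: r = r^2 * 19 mod 43 = 1^2 * 19 = 1*19 = 19
  bit 1 = 1: r = r^2 * 19 mod 43 = 19^2 * 19 = 17*19 = 22
  bit 2 = 0: r = r^2 mod 43 = 22^2 = 11
  bit 3 = 1: r = r^2 * 19 mod 43 = 11^2 * 19 = 35*19 = 20
  bit 4 = 0: r = r^2 mod 43 = 20^2 = 13
  -> s = B^a = 13

Answer: 13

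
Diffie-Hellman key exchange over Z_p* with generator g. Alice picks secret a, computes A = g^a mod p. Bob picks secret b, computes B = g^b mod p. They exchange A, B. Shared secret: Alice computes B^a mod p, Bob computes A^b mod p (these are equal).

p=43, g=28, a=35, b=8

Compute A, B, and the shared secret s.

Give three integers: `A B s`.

Answer: 37 24 36

Derivation:
A = 28^35 mod 43  (bits of 35 = 100011)
  bit 0 = 1: r = r^2 * 28 mod 43 = 1^2 * 28 = 1*28 = 28
  bit 1 = 0: r = r^2 mod 43 = 28^2 = 10
  bit 2 = 0: r = r^2 mod 43 = 10^2 = 14
  bit 3 = 0: r = r^2 mod 43 = 14^2 = 24
  bit 4 = 1: r = r^2 * 28 mod 43 = 24^2 * 28 = 17*28 = 3
  bit 5 = 1: r = r^2 * 28 mod 43 = 3^2 * 28 = 9*28 = 37
  -> A = 37
B = 28^8 mod 43  (bits of 8 = 1000)
  bit 0 = 1: r = r^2 * 28 mod 43 = 1^2 * 28 = 1*28 = 28
  bit 1 = 0: r = r^2 mod 43 = 28^2 = 10
  bit 2 = 0: r = r^2 mod 43 = 10^2 = 14
  bit 3 = 0: r = r^2 mod 43 = 14^2 = 24
  -> B = 24
s = B^a = 24^35 mod 43  (bits of 35 = 100011)
  bit 0 = 1: r = r^2 * 24 mod 43 = 1^2 * 24 = 1*24 = 24
  bit 1 = 0: r = r^2 mod 43 = 24^2 = 17
  bit 2 = 0: r = r^2 mod 43 = 17^2 = 31
  bit 3 = 0: r = r^2 mod 43 = 31^2 = 15
  bit 4 = 1: r = r^2 * 24 mod 43 = 15^2 * 24 = 10*24 = 25
  bit 5 = 1: r = r^2 * 24 mod 43 = 25^2 * 24 = 23*24 = 36
  -> s = B^a = 36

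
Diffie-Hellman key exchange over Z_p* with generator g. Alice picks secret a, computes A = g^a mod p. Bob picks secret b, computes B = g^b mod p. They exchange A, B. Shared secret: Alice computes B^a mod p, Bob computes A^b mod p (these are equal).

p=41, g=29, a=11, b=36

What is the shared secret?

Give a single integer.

Answer: 4

Derivation:
A = 29^11 mod 41  (bits of 11 = 1011)
  bit 0 = 1: r = r^2 * 29 mod 41 = 1^2 * 29 = 1*29 = 29
  bit 1 = 0: r = r^2 mod 41 = 29^2 = 21
  bit 2 = 1: r = r^2 * 29 mod 41 = 21^2 * 29 = 31*29 = 38
  bit 3 = 1: r = r^2 * 29 mod 41 = 38^2 * 29 = 9*29 = 15
  -> A = 15
B = 29^36 mod 41  (bits of 36 = 100100)
  bit 0 = 1: r = r^2 * 29 mod 41 = 1^2 * 29 = 1*29 = 29
  bit 1 = 0: r = r^2 mod 41 = 29^2 = 21
  bit 2 = 0: r = r^2 mod 41 = 21^2 = 31
  bit 3 = 1: r = r^2 * 29 mod 41 = 31^2 * 29 = 18*29 = 30
  bit 4 = 0: r = r^2 mod 41 = 30^2 = 39
  bit 5 = 0: r = r^2 mod 41 = 39^2 = 4
  -> B = 4
s = B^a = 4^11 mod 41  (bits of 11 = 1011)
  bit 0 = 1: r = r^2 * 4 mod 41 = 1^2 * 4 = 1*4 = 4
  bit 1 = 0: r = r^2 mod 41 = 4^2 = 16
  bit 2 = 1: r = r^2 * 4 mod 41 = 16^2 * 4 = 10*4 = 40
  bit 3 = 1: r = r^2 * 4 mod 41 = 40^2 * 4 = 1*4 = 4
  -> s = B^a = 4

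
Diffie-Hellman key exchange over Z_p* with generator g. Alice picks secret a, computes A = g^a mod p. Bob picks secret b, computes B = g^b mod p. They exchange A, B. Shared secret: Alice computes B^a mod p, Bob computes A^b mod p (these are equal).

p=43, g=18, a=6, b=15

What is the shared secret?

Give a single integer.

Answer: 41

Derivation:
A = 18^6 mod 43  (bits of 6 = 110)
  bit 0 = 1: r = r^2 * 18 mod 43 = 1^2 * 18 = 1*18 = 18
  bit 1 = 1: r = r^2 * 18 mod 43 = 18^2 * 18 = 23*18 = 27
  bit 2 = 0: r = r^2 mod 43 = 27^2 = 41
  -> A = 41
B = 18^15 mod 43  (bits of 15 = 1111)
  bit 0 = 1: r = r^2 * 18 mod 43 = 1^2 * 18 = 1*18 = 18
  bit 1 = 1: r = r^2 * 18 mod 43 = 18^2 * 18 = 23*18 = 27
  bit 2 = 1: r = r^2 * 18 mod 43 = 27^2 * 18 = 41*18 = 7
  bit 3 = 1: r = r^2 * 18 mod 43 = 7^2 * 18 = 6*18 = 22
  -> B = 22
s = B^a = 22^6 mod 43  (bits of 6 = 110)
  bit 0 = 1: r = r^2 * 22 mod 43 = 1^2 * 22 = 1*22 = 22
  bit 1 = 1: r = r^2 * 22 mod 43 = 22^2 * 22 = 11*22 = 27
  bit 2 = 0: r = r^2 mod 43 = 27^2 = 41
  -> s = B^a = 41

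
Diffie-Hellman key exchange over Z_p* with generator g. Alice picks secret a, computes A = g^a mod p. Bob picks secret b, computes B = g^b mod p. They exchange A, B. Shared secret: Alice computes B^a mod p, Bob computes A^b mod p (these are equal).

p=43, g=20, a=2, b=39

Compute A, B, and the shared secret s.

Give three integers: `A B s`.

Answer: 13 22 11

Derivation:
A = 20^2 mod 43  (bits of 2 = 10)
  bit 0 = 1: r = r^2 * 20 mod 43 = 1^2 * 20 = 1*20 = 20
  bit 1 = 0: r = r^2 mod 43 = 20^2 = 13
  -> A = 13
B = 20^39 mod 43  (bits of 39 = 100111)
  bit 0 = 1: r = r^2 * 20 mod 43 = 1^2 * 20 = 1*20 = 20
  bit 1 = 0: r = r^2 mod 43 = 20^2 = 13
  bit 2 = 0: r = r^2 mod 43 = 13^2 = 40
  bit 3 = 1: r = r^2 * 20 mod 43 = 40^2 * 20 = 9*20 = 8
  bit 4 = 1: r = r^2 * 20 mod 43 = 8^2 * 20 = 21*20 = 33
  bit 5 = 1: r = r^2 * 20 mod 43 = 33^2 * 20 = 14*20 = 22
  -> B = 22
s = B^a = 22^2 mod 43  (bits of 2 = 10)
  bit 0 = 1: r = r^2 * 22 mod 43 = 1^2 * 22 = 1*22 = 22
  bit 1 = 0: r = r^2 mod 43 = 22^2 = 11
  -> s = B^a = 11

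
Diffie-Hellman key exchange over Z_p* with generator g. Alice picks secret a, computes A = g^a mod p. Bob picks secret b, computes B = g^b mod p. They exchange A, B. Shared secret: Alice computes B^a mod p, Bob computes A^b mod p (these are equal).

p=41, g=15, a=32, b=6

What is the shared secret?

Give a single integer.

A = 15^32 mod 41  (bits of 32 = 100000)
  bit 0 = 1: r = r^2 * 15 mod 41 = 1^2 * 15 = 1*15 = 15
  bit 1 = 0: r = r^2 mod 41 = 15^2 = 20
  bit 2 = 0: r = r^2 mod 41 = 20^2 = 31
  bit 3 = 0: r = r^2 mod 41 = 31^2 = 18
  bit 4 = 0: r = r^2 mod 41 = 18^2 = 37
  bit 5 = 0: r = r^2 mod 41 = 37^2 = 16
  -> A = 16
B = 15^6 mod 41  (bits of 6 = 110)
  bit 0 = 1: r = r^2 * 15 mod 41 = 1^2 * 15 = 1*15 = 15
  bit 1 = 1: r = r^2 * 15 mod 41 = 15^2 * 15 = 20*15 = 13
  bit 2 = 0: r = r^2 mod 41 = 13^2 = 5
  -> B = 5
s = B^a = 5^32 mod 41  (bits of 32 = 100000)
  bit 0 = 1: r = r^2 * 5 mod 41 = 1^2 * 5 = 1*5 = 5
  bit 1 = 0: r = r^2 mod 41 = 5^2 = 25
  bit 2 = 0: r = r^2 mod 41 = 25^2 = 10
  bit 3 = 0: r = r^2 mod 41 = 10^2 = 18
  bit 4 = 0: r = r^2 mod 41 = 18^2 = 37
  bit 5 = 0: r = r^2 mod 41 = 37^2 = 16
  -> s = B^a = 16

Answer: 16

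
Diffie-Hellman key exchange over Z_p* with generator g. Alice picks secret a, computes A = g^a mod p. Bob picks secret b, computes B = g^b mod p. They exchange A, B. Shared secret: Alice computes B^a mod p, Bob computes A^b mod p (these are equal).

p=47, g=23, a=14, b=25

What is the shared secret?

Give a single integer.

Answer: 25

Derivation:
A = 23^14 mod 47  (bits of 14 = 1110)
  bit 0 = 1: r = r^2 * 23 mod 47 = 1^2 * 23 = 1*23 = 23
  bit 1 = 1: r = r^2 * 23 mod 47 = 23^2 * 23 = 12*23 = 41
  bit 2 = 1: r = r^2 * 23 mod 47 = 41^2 * 23 = 36*23 = 29
  bit 3 = 0: r = r^2 mod 47 = 29^2 = 42
  -> A = 42
B = 23^25 mod 47  (bits of 25 = 11001)
  bit 0 = 1: r = r^2 * 23 mod 47 = 1^2 * 23 = 1*23 = 23
  bit 1 = 1: r = r^2 * 23 mod 47 = 23^2 * 23 = 12*23 = 41
  bit 2 = 0: r = r^2 mod 47 = 41^2 = 36
  bit 3 = 0: r = r^2 mod 47 = 36^2 = 27
  bit 4 = 1: r = r^2 * 23 mod 47 = 27^2 * 23 = 24*23 = 35
  -> B = 35
s = B^a = 35^14 mod 47  (bits of 14 = 1110)
  bit 0 = 1: r = r^2 * 35 mod 47 = 1^2 * 35 = 1*35 = 35
  bit 1 = 1: r = r^2 * 35 mod 47 = 35^2 * 35 = 3*35 = 11
  bit 2 = 1: r = r^2 * 35 mod 47 = 11^2 * 35 = 27*35 = 5
  bit 3 = 0: r = r^2 mod 47 = 5^2 = 25
  -> s = B^a = 25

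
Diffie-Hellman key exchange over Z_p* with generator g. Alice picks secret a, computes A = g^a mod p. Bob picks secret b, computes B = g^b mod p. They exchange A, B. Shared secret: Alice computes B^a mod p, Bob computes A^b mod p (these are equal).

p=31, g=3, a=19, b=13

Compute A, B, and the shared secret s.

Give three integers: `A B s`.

Answer: 12 24 17

Derivation:
A = 3^19 mod 31  (bits of 19 = 10011)
  bit 0 = 1: r = r^2 * 3 mod 31 = 1^2 * 3 = 1*3 = 3
  bit 1 = 0: r = r^2 mod 31 = 3^2 = 9
  bit 2 = 0: r = r^2 mod 31 = 9^2 = 19
  bit 3 = 1: r = r^2 * 3 mod 31 = 19^2 * 3 = 20*3 = 29
  bit 4 = 1: r = r^2 * 3 mod 31 = 29^2 * 3 = 4*3 = 12
  -> A = 12
B = 3^13 mod 31  (bits of 13 = 1101)
  bit 0 = 1: r = r^2 * 3 mod 31 = 1^2 * 3 = 1*3 = 3
  bit 1 = 1: r = r^2 * 3 mod 31 = 3^2 * 3 = 9*3 = 27
  bit 2 = 0: r = r^2 mod 31 = 27^2 = 16
  bit 3 = 1: r = r^2 * 3 mod 31 = 16^2 * 3 = 8*3 = 24
  -> B = 24
s = B^a = 24^19 mod 31  (bits of 19 = 10011)
  bit 0 = 1: r = r^2 * 24 mod 31 = 1^2 * 24 = 1*24 = 24
  bit 1 = 0: r = r^2 mod 31 = 24^2 = 18
  bit 2 = 0: r = r^2 mod 31 = 18^2 = 14
  bit 3 = 1: r = r^2 * 24 mod 31 = 14^2 * 24 = 10*24 = 23
  bit 4 = 1: r = r^2 * 24 mod 31 = 23^2 * 24 = 2*24 = 17
  -> s = B^a = 17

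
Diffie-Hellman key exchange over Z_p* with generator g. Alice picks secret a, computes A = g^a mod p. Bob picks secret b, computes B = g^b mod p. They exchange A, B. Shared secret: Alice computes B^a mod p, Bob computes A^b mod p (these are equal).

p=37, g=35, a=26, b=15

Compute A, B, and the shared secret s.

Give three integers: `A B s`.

Answer: 3 14 11

Derivation:
A = 35^26 mod 37  (bits of 26 = 11010)
  bit 0 = 1: r = r^2 * 35 mod 37 = 1^2 * 35 = 1*35 = 35
  bit 1 = 1: r = r^2 * 35 mod 37 = 35^2 * 35 = 4*35 = 29
  bit 2 = 0: r = r^2 mod 37 = 29^2 = 27
  bit 3 = 1: r = r^2 * 35 mod 37 = 27^2 * 35 = 26*35 = 22
  bit 4 = 0: r = r^2 mod 37 = 22^2 = 3
  -> A = 3
B = 35^15 mod 37  (bits of 15 = 1111)
  bit 0 = 1: r = r^2 * 35 mod 37 = 1^2 * 35 = 1*35 = 35
  bit 1 = 1: r = r^2 * 35 mod 37 = 35^2 * 35 = 4*35 = 29
  bit 2 = 1: r = r^2 * 35 mod 37 = 29^2 * 35 = 27*35 = 20
  bit 3 = 1: r = r^2 * 35 mod 37 = 20^2 * 35 = 30*35 = 14
  -> B = 14
s = B^a = 14^26 mod 37  (bits of 26 = 11010)
  bit 0 = 1: r = r^2 * 14 mod 37 = 1^2 * 14 = 1*14 = 14
  bit 1 = 1: r = r^2 * 14 mod 37 = 14^2 * 14 = 11*14 = 6
  bit 2 = 0: r = r^2 mod 37 = 6^2 = 36
  bit 3 = 1: r = r^2 * 14 mod 37 = 36^2 * 14 = 1*14 = 14
  bit 4 = 0: r = r^2 mod 37 = 14^2 = 11
  -> s = B^a = 11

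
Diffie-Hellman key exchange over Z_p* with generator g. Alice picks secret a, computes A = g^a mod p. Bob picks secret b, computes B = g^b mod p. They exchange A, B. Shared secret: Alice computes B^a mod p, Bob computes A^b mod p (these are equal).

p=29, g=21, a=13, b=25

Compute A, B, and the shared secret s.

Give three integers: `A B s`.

A = 21^13 mod 29  (bits of 13 = 1101)
  bit 0 = 1: r = r^2 * 21 mod 29 = 1^2 * 21 = 1*21 = 21
  bit 1 = 1: r = r^2 * 21 mod 29 = 21^2 * 21 = 6*21 = 10
  bit 2 = 0: r = r^2 mod 29 = 10^2 = 13
  bit 3 = 1: r = r^2 * 21 mod 29 = 13^2 * 21 = 24*21 = 11
  -> A = 11
B = 21^25 mod 29  (bits of 25 = 11001)
  bit 0 = 1: r = r^2 * 21 mod 29 = 1^2 * 21 = 1*21 = 21
  bit 1 = 1: r = r^2 * 21 mod 29 = 21^2 * 21 = 6*21 = 10
  bit 2 = 0: r = r^2 mod 29 = 10^2 = 13
  bit 3 = 0: r = r^2 mod 29 = 13^2 = 24
  bit 4 = 1: r = r^2 * 21 mod 29 = 24^2 * 21 = 25*21 = 3
  -> B = 3
s = B^a = 3^13 mod 29  (bits of 13 = 1101)
  bit 0 = 1: r = r^2 * 3 mod 29 = 1^2 * 3 = 1*3 = 3
  bit 1 = 1: r = r^2 * 3 mod 29 = 3^2 * 3 = 9*3 = 27
  bit 2 = 0: r = r^2 mod 29 = 27^2 = 4
  bit 3 = 1: r = r^2 * 3 mod 29 = 4^2 * 3 = 16*3 = 19
  -> s = B^a = 19

Answer: 11 3 19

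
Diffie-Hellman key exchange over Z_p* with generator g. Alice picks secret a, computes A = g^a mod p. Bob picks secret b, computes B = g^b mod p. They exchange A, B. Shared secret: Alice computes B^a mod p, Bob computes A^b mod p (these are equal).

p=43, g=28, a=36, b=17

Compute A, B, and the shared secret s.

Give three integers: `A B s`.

A = 28^36 mod 43  (bits of 36 = 100100)
  bit 0 = 1: r = r^2 * 28 mod 43 = 1^2 * 28 = 1*28 = 28
  bit 1 = 0: r = r^2 mod 43 = 28^2 = 10
  bit 2 = 0: r = r^2 mod 43 = 10^2 = 14
  bit 3 = 1: r = r^2 * 28 mod 43 = 14^2 * 28 = 24*28 = 27
  bit 4 = 0: r = r^2 mod 43 = 27^2 = 41
  bit 5 = 0: r = r^2 mod 43 = 41^2 = 4
  -> A = 4
B = 28^17 mod 43  (bits of 17 = 10001)
  bit 0 = 1: r = r^2 * 28 mod 43 = 1^2 * 28 = 1*28 = 28
  bit 1 = 0: r = r^2 mod 43 = 28^2 = 10
  bit 2 = 0: r = r^2 mod 43 = 10^2 = 14
  bit 3 = 0: r = r^2 mod 43 = 14^2 = 24
  bit 4 = 1: r = r^2 * 28 mod 43 = 24^2 * 28 = 17*28 = 3
  -> B = 3
s = B^a = 3^36 mod 43  (bits of 36 = 100100)
  bit 0 = 1: r = r^2 * 3 mod 43 = 1^2 * 3 = 1*3 = 3
  bit 1 = 0: r = r^2 mod 43 = 3^2 = 9
  bit 2 = 0: r = r^2 mod 43 = 9^2 = 38
  bit 3 = 1: r = r^2 * 3 mod 43 = 38^2 * 3 = 25*3 = 32
  bit 4 = 0: r = r^2 mod 43 = 32^2 = 35
  bit 5 = 0: r = r^2 mod 43 = 35^2 = 21
  -> s = B^a = 21

Answer: 4 3 21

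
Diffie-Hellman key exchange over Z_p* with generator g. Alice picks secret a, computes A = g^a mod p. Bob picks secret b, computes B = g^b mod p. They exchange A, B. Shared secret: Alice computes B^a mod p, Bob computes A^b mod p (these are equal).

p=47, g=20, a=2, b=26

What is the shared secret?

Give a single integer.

A = 20^2 mod 47  (bits of 2 = 10)
  bit 0 = 1: r = r^2 * 20 mod 47 = 1^2 * 20 = 1*20 = 20
  bit 1 = 0: r = r^2 mod 47 = 20^2 = 24
  -> A = 24
B = 20^26 mod 47  (bits of 26 = 11010)
  bit 0 = 1: r = r^2 * 20 mod 47 = 1^2 * 20 = 1*20 = 20
  bit 1 = 1: r = r^2 * 20 mod 47 = 20^2 * 20 = 24*20 = 10
  bit 2 = 0: r = r^2 mod 47 = 10^2 = 6
  bit 3 = 1: r = r^2 * 20 mod 47 = 6^2 * 20 = 36*20 = 15
  bit 4 = 0: r = r^2 mod 47 = 15^2 = 37
  -> B = 37
s = B^a = 37^2 mod 47  (bits of 2 = 10)
  bit 0 = 1: r = r^2 * 37 mod 47 = 1^2 * 37 = 1*37 = 37
  bit 1 = 0: r = r^2 mod 47 = 37^2 = 6
  -> s = B^a = 6

Answer: 6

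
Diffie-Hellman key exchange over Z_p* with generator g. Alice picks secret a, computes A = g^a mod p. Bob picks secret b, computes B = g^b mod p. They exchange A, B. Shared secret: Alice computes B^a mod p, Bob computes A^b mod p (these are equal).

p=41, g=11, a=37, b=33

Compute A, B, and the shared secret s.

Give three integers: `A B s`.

A = 11^37 mod 41  (bits of 37 = 100101)
  bit 0 = 1: r = r^2 * 11 mod 41 = 1^2 * 11 = 1*11 = 11
  bit 1 = 0: r = r^2 mod 41 = 11^2 = 39
  bit 2 = 0: r = r^2 mod 41 = 39^2 = 4
  bit 3 = 1: r = r^2 * 11 mod 41 = 4^2 * 11 = 16*11 = 12
  bit 4 = 0: r = r^2 mod 41 = 12^2 = 21
  bit 5 = 1: r = r^2 * 11 mod 41 = 21^2 * 11 = 31*11 = 13
  -> A = 13
B = 11^33 mod 41  (bits of 33 = 100001)
  bit 0 = 1: r = r^2 * 11 mod 41 = 1^2 * 11 = 1*11 = 11
  bit 1 = 0: r = r^2 mod 41 = 11^2 = 39
  bit 2 = 0: r = r^2 mod 41 = 39^2 = 4
  bit 3 = 0: r = r^2 mod 41 = 4^2 = 16
  bit 4 = 0: r = r^2 mod 41 = 16^2 = 10
  bit 5 = 1: r = r^2 * 11 mod 41 = 10^2 * 11 = 18*11 = 34
  -> B = 34
s = B^a = 34^37 mod 41  (bits of 37 = 100101)
  bit 0 = 1: r = r^2 * 34 mod 41 = 1^2 * 34 = 1*34 = 34
  bit 1 = 0: r = r^2 mod 41 = 34^2 = 8
  bit 2 = 0: r = r^2 mod 41 = 8^2 = 23
  bit 3 = 1: r = r^2 * 34 mod 41 = 23^2 * 34 = 37*34 = 28
  bit 4 = 0: r = r^2 mod 41 = 28^2 = 5
  bit 5 = 1: r = r^2 * 34 mod 41 = 5^2 * 34 = 25*34 = 30
  -> s = B^a = 30

Answer: 13 34 30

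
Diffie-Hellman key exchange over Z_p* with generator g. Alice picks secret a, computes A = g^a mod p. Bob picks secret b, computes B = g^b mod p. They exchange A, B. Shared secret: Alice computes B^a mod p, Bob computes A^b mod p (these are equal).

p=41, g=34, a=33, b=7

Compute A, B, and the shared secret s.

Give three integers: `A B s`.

Answer: 12 24 22

Derivation:
A = 34^33 mod 41  (bits of 33 = 100001)
  bit 0 = 1: r = r^2 * 34 mod 41 = 1^2 * 34 = 1*34 = 34
  bit 1 = 0: r = r^2 mod 41 = 34^2 = 8
  bit 2 = 0: r = r^2 mod 41 = 8^2 = 23
  bit 3 = 0: r = r^2 mod 41 = 23^2 = 37
  bit 4 = 0: r = r^2 mod 41 = 37^2 = 16
  bit 5 = 1: r = r^2 * 34 mod 41 = 16^2 * 34 = 10*34 = 12
  -> A = 12
B = 34^7 mod 41  (bits of 7 = 111)
  bit 0 = 1: r = r^2 * 34 mod 41 = 1^2 * 34 = 1*34 = 34
  bit 1 = 1: r = r^2 * 34 mod 41 = 34^2 * 34 = 8*34 = 26
  bit 2 = 1: r = r^2 * 34 mod 41 = 26^2 * 34 = 20*34 = 24
  -> B = 24
s = B^a = 24^33 mod 41  (bits of 33 = 100001)
  bit 0 = 1: r = r^2 * 24 mod 41 = 1^2 * 24 = 1*24 = 24
  bit 1 = 0: r = r^2 mod 41 = 24^2 = 2
  bit 2 = 0: r = r^2 mod 41 = 2^2 = 4
  bit 3 = 0: r = r^2 mod 41 = 4^2 = 16
  bit 4 = 0: r = r^2 mod 41 = 16^2 = 10
  bit 5 = 1: r = r^2 * 24 mod 41 = 10^2 * 24 = 18*24 = 22
  -> s = B^a = 22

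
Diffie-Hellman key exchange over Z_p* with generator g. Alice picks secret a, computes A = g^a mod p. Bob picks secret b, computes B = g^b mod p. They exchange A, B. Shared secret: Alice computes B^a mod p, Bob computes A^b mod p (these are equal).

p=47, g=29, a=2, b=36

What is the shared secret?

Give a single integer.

Answer: 4

Derivation:
A = 29^2 mod 47  (bits of 2 = 10)
  bit 0 = 1: r = r^2 * 29 mod 47 = 1^2 * 29 = 1*29 = 29
  bit 1 = 0: r = r^2 mod 47 = 29^2 = 42
  -> A = 42
B = 29^36 mod 47  (bits of 36 = 100100)
  bit 0 = 1: r = r^2 * 29 mod 47 = 1^2 * 29 = 1*29 = 29
  bit 1 = 0: r = r^2 mod 47 = 29^2 = 42
  bit 2 = 0: r = r^2 mod 47 = 42^2 = 25
  bit 3 = 1: r = r^2 * 29 mod 47 = 25^2 * 29 = 14*29 = 30
  bit 4 = 0: r = r^2 mod 47 = 30^2 = 7
  bit 5 = 0: r = r^2 mod 47 = 7^2 = 2
  -> B = 2
s = B^a = 2^2 mod 47  (bits of 2 = 10)
  bit 0 = 1: r = r^2 * 2 mod 47 = 1^2 * 2 = 1*2 = 2
  bit 1 = 0: r = r^2 mod 47 = 2^2 = 4
  -> s = B^a = 4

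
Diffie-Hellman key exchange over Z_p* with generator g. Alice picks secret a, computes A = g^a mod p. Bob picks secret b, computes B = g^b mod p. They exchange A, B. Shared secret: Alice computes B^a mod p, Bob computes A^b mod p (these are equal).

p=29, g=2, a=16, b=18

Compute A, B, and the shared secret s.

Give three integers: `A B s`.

Answer: 25 13 24

Derivation:
A = 2^16 mod 29  (bits of 16 = 10000)
  bit 0 = 1: r = r^2 * 2 mod 29 = 1^2 * 2 = 1*2 = 2
  bit 1 = 0: r = r^2 mod 29 = 2^2 = 4
  bit 2 = 0: r = r^2 mod 29 = 4^2 = 16
  bit 3 = 0: r = r^2 mod 29 = 16^2 = 24
  bit 4 = 0: r = r^2 mod 29 = 24^2 = 25
  -> A = 25
B = 2^18 mod 29  (bits of 18 = 10010)
  bit 0 = 1: r = r^2 * 2 mod 29 = 1^2 * 2 = 1*2 = 2
  bit 1 = 0: r = r^2 mod 29 = 2^2 = 4
  bit 2 = 0: r = r^2 mod 29 = 4^2 = 16
  bit 3 = 1: r = r^2 * 2 mod 29 = 16^2 * 2 = 24*2 = 19
  bit 4 = 0: r = r^2 mod 29 = 19^2 = 13
  -> B = 13
s = B^a = 13^16 mod 29  (bits of 16 = 10000)
  bit 0 = 1: r = r^2 * 13 mod 29 = 1^2 * 13 = 1*13 = 13
  bit 1 = 0: r = r^2 mod 29 = 13^2 = 24
  bit 2 = 0: r = r^2 mod 29 = 24^2 = 25
  bit 3 = 0: r = r^2 mod 29 = 25^2 = 16
  bit 4 = 0: r = r^2 mod 29 = 16^2 = 24
  -> s = B^a = 24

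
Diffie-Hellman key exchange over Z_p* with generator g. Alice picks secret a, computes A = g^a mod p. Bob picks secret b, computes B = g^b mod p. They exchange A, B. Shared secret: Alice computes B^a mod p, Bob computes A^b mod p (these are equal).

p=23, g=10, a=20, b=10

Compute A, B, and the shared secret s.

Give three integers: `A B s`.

Answer: 3 16 8

Derivation:
A = 10^20 mod 23  (bits of 20 = 10100)
  bit 0 = 1: r = r^2 * 10 mod 23 = 1^2 * 10 = 1*10 = 10
  bit 1 = 0: r = r^2 mod 23 = 10^2 = 8
  bit 2 = 1: r = r^2 * 10 mod 23 = 8^2 * 10 = 18*10 = 19
  bit 3 = 0: r = r^2 mod 23 = 19^2 = 16
  bit 4 = 0: r = r^2 mod 23 = 16^2 = 3
  -> A = 3
B = 10^10 mod 23  (bits of 10 = 1010)
  bit 0 = 1: r = r^2 * 10 mod 23 = 1^2 * 10 = 1*10 = 10
  bit 1 = 0: r = r^2 mod 23 = 10^2 = 8
  bit 2 = 1: r = r^2 * 10 mod 23 = 8^2 * 10 = 18*10 = 19
  bit 3 = 0: r = r^2 mod 23 = 19^2 = 16
  -> B = 16
s = B^a = 16^20 mod 23  (bits of 20 = 10100)
  bit 0 = 1: r = r^2 * 16 mod 23 = 1^2 * 16 = 1*16 = 16
  bit 1 = 0: r = r^2 mod 23 = 16^2 = 3
  bit 2 = 1: r = r^2 * 16 mod 23 = 3^2 * 16 = 9*16 = 6
  bit 3 = 0: r = r^2 mod 23 = 6^2 = 13
  bit 4 = 0: r = r^2 mod 23 = 13^2 = 8
  -> s = B^a = 8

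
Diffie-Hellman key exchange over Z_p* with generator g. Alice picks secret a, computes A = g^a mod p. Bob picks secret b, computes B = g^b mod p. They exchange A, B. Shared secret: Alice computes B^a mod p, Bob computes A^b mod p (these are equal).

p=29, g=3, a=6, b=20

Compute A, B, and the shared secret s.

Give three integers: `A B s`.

A = 3^6 mod 29  (bits of 6 = 110)
  bit 0 = 1: r = r^2 * 3 mod 29 = 1^2 * 3 = 1*3 = 3
  bit 1 = 1: r = r^2 * 3 mod 29 = 3^2 * 3 = 9*3 = 27
  bit 2 = 0: r = r^2 mod 29 = 27^2 = 4
  -> A = 4
B = 3^20 mod 29  (bits of 20 = 10100)
  bit 0 = 1: r = r^2 * 3 mod 29 = 1^2 * 3 = 1*3 = 3
  bit 1 = 0: r = r^2 mod 29 = 3^2 = 9
  bit 2 = 1: r = r^2 * 3 mod 29 = 9^2 * 3 = 23*3 = 11
  bit 3 = 0: r = r^2 mod 29 = 11^2 = 5
  bit 4 = 0: r = r^2 mod 29 = 5^2 = 25
  -> B = 25
s = B^a = 25^6 mod 29  (bits of 6 = 110)
  bit 0 = 1: r = r^2 * 25 mod 29 = 1^2 * 25 = 1*25 = 25
  bit 1 = 1: r = r^2 * 25 mod 29 = 25^2 * 25 = 16*25 = 23
  bit 2 = 0: r = r^2 mod 29 = 23^2 = 7
  -> s = B^a = 7

Answer: 4 25 7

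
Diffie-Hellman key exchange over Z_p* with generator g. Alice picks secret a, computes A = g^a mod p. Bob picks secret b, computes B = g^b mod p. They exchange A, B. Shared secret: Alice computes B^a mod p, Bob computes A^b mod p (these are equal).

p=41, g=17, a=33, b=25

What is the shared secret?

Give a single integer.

A = 17^33 mod 41  (bits of 33 = 100001)
  bit 0 = 1: r = r^2 * 17 mod 41 = 1^2 * 17 = 1*17 = 17
  bit 1 = 0: r = r^2 mod 41 = 17^2 = 2
  bit 2 = 0: r = r^2 mod 41 = 2^2 = 4
  bit 3 = 0: r = r^2 mod 41 = 4^2 = 16
  bit 4 = 0: r = r^2 mod 41 = 16^2 = 10
  bit 5 = 1: r = r^2 * 17 mod 41 = 10^2 * 17 = 18*17 = 19
  -> A = 19
B = 17^25 mod 41  (bits of 25 = 11001)
  bit 0 = 1: r = r^2 * 17 mod 41 = 1^2 * 17 = 1*17 = 17
  bit 1 = 1: r = r^2 * 17 mod 41 = 17^2 * 17 = 2*17 = 34
  bit 2 = 0: r = r^2 mod 41 = 34^2 = 8
  bit 3 = 0: r = r^2 mod 41 = 8^2 = 23
  bit 4 = 1: r = r^2 * 17 mod 41 = 23^2 * 17 = 37*17 = 14
  -> B = 14
s = B^a = 14^33 mod 41  (bits of 33 = 100001)
  bit 0 = 1: r = r^2 * 14 mod 41 = 1^2 * 14 = 1*14 = 14
  bit 1 = 0: r = r^2 mod 41 = 14^2 = 32
  bit 2 = 0: r = r^2 mod 41 = 32^2 = 40
  bit 3 = 0: r = r^2 mod 41 = 40^2 = 1
  bit 4 = 0: r = r^2 mod 41 = 1^2 = 1
  bit 5 = 1: r = r^2 * 14 mod 41 = 1^2 * 14 = 1*14 = 14
  -> s = B^a = 14

Answer: 14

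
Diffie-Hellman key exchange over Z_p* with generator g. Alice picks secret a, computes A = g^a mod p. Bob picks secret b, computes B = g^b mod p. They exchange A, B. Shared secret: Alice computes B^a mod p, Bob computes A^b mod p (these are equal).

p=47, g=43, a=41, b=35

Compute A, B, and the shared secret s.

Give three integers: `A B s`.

Answer: 33 45 22

Derivation:
A = 43^41 mod 47  (bits of 41 = 101001)
  bit 0 = 1: r = r^2 * 43 mod 47 = 1^2 * 43 = 1*43 = 43
  bit 1 = 0: r = r^2 mod 47 = 43^2 = 16
  bit 2 = 1: r = r^2 * 43 mod 47 = 16^2 * 43 = 21*43 = 10
  bit 3 = 0: r = r^2 mod 47 = 10^2 = 6
  bit 4 = 0: r = r^2 mod 47 = 6^2 = 36
  bit 5 = 1: r = r^2 * 43 mod 47 = 36^2 * 43 = 27*43 = 33
  -> A = 33
B = 43^35 mod 47  (bits of 35 = 100011)
  bit 0 = 1: r = r^2 * 43 mod 47 = 1^2 * 43 = 1*43 = 43
  bit 1 = 0: r = r^2 mod 47 = 43^2 = 16
  bit 2 = 0: r = r^2 mod 47 = 16^2 = 21
  bit 3 = 0: r = r^2 mod 47 = 21^2 = 18
  bit 4 = 1: r = r^2 * 43 mod 47 = 18^2 * 43 = 42*43 = 20
  bit 5 = 1: r = r^2 * 43 mod 47 = 20^2 * 43 = 24*43 = 45
  -> B = 45
s = B^a = 45^41 mod 47  (bits of 41 = 101001)
  bit 0 = 1: r = r^2 * 45 mod 47 = 1^2 * 45 = 1*45 = 45
  bit 1 = 0: r = r^2 mod 47 = 45^2 = 4
  bit 2 = 1: r = r^2 * 45 mod 47 = 4^2 * 45 = 16*45 = 15
  bit 3 = 0: r = r^2 mod 47 = 15^2 = 37
  bit 4 = 0: r = r^2 mod 47 = 37^2 = 6
  bit 5 = 1: r = r^2 * 45 mod 47 = 6^2 * 45 = 36*45 = 22
  -> s = B^a = 22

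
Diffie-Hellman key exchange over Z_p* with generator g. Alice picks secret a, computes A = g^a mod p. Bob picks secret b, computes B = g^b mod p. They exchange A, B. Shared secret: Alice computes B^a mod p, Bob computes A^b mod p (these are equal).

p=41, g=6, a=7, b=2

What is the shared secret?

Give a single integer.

A = 6^7 mod 41  (bits of 7 = 111)
  bit 0 = 1: r = r^2 * 6 mod 41 = 1^2 * 6 = 1*6 = 6
  bit 1 = 1: r = r^2 * 6 mod 41 = 6^2 * 6 = 36*6 = 11
  bit 2 = 1: r = r^2 * 6 mod 41 = 11^2 * 6 = 39*6 = 29
  -> A = 29
B = 6^2 mod 41  (bits of 2 = 10)
  bit 0 = 1: r = r^2 * 6 mod 41 = 1^2 * 6 = 1*6 = 6
  bit 1 = 0: r = r^2 mod 41 = 6^2 = 36
  -> B = 36
s = B^a = 36^7 mod 41  (bits of 7 = 111)
  bit 0 = 1: r = r^2 * 36 mod 41 = 1^2 * 36 = 1*36 = 36
  bit 1 = 1: r = r^2 * 36 mod 41 = 36^2 * 36 = 25*36 = 39
  bit 2 = 1: r = r^2 * 36 mod 41 = 39^2 * 36 = 4*36 = 21
  -> s = B^a = 21

Answer: 21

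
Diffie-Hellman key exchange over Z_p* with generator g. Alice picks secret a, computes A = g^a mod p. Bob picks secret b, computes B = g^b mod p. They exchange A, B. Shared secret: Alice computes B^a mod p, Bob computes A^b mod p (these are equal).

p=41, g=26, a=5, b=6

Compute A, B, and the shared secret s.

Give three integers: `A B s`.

A = 26^5 mod 41  (bits of 5 = 101)
  bit 0 = 1: r = r^2 * 26 mod 41 = 1^2 * 26 = 1*26 = 26
  bit 1 = 0: r = r^2 mod 41 = 26^2 = 20
  bit 2 = 1: r = r^2 * 26 mod 41 = 20^2 * 26 = 31*26 = 27
  -> A = 27
B = 26^6 mod 41  (bits of 6 = 110)
  bit 0 = 1: r = r^2 * 26 mod 41 = 1^2 * 26 = 1*26 = 26
  bit 1 = 1: r = r^2 * 26 mod 41 = 26^2 * 26 = 20*26 = 28
  bit 2 = 0: r = r^2 mod 41 = 28^2 = 5
  -> B = 5
s = B^a = 5^5 mod 41  (bits of 5 = 101)
  bit 0 = 1: r = r^2 * 5 mod 41 = 1^2 * 5 = 1*5 = 5
  bit 1 = 0: r = r^2 mod 41 = 5^2 = 25
  bit 2 = 1: r = r^2 * 5 mod 41 = 25^2 * 5 = 10*5 = 9
  -> s = B^a = 9

Answer: 27 5 9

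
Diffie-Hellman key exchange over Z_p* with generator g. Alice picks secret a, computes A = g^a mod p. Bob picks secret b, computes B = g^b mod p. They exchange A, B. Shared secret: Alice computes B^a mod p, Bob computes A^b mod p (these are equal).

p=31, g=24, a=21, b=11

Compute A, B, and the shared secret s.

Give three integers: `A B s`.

A = 24^21 mod 31  (bits of 21 = 10101)
  bit 0 = 1: r = r^2 * 24 mod 31 = 1^2 * 24 = 1*24 = 24
  bit 1 = 0: r = r^2 mod 31 = 24^2 = 18
  bit 2 = 1: r = r^2 * 24 mod 31 = 18^2 * 24 = 14*24 = 26
  bit 3 = 0: r = r^2 mod 31 = 26^2 = 25
  bit 4 = 1: r = r^2 * 24 mod 31 = 25^2 * 24 = 5*24 = 27
  -> A = 27
B = 24^11 mod 31  (bits of 11 = 1011)
  bit 0 = 1: r = r^2 * 24 mod 31 = 1^2 * 24 = 1*24 = 24
  bit 1 = 0: r = r^2 mod 31 = 24^2 = 18
  bit 2 = 1: r = r^2 * 24 mod 31 = 18^2 * 24 = 14*24 = 26
  bit 3 = 1: r = r^2 * 24 mod 31 = 26^2 * 24 = 25*24 = 11
  -> B = 11
s = B^a = 11^21 mod 31  (bits of 21 = 10101)
  bit 0 = 1: r = r^2 * 11 mod 31 = 1^2 * 11 = 1*11 = 11
  bit 1 = 0: r = r^2 mod 31 = 11^2 = 28
  bit 2 = 1: r = r^2 * 11 mod 31 = 28^2 * 11 = 9*11 = 6
  bit 3 = 0: r = r^2 mod 31 = 6^2 = 5
  bit 4 = 1: r = r^2 * 11 mod 31 = 5^2 * 11 = 25*11 = 27
  -> s = B^a = 27

Answer: 27 11 27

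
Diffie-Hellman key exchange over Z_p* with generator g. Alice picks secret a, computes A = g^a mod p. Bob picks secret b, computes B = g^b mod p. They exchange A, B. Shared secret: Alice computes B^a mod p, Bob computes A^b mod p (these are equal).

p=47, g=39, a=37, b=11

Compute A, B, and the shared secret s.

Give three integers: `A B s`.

Answer: 44 10 43

Derivation:
A = 39^37 mod 47  (bits of 37 = 100101)
  bit 0 = 1: r = r^2 * 39 mod 47 = 1^2 * 39 = 1*39 = 39
  bit 1 = 0: r = r^2 mod 47 = 39^2 = 17
  bit 2 = 0: r = r^2 mod 47 = 17^2 = 7
  bit 3 = 1: r = r^2 * 39 mod 47 = 7^2 * 39 = 2*39 = 31
  bit 4 = 0: r = r^2 mod 47 = 31^2 = 21
  bit 5 = 1: r = r^2 * 39 mod 47 = 21^2 * 39 = 18*39 = 44
  -> A = 44
B = 39^11 mod 47  (bits of 11 = 1011)
  bit 0 = 1: r = r^2 * 39 mod 47 = 1^2 * 39 = 1*39 = 39
  bit 1 = 0: r = r^2 mod 47 = 39^2 = 17
  bit 2 = 1: r = r^2 * 39 mod 47 = 17^2 * 39 = 7*39 = 38
  bit 3 = 1: r = r^2 * 39 mod 47 = 38^2 * 39 = 34*39 = 10
  -> B = 10
s = B^a = 10^37 mod 47  (bits of 37 = 100101)
  bit 0 = 1: r = r^2 * 10 mod 47 = 1^2 * 10 = 1*10 = 10
  bit 1 = 0: r = r^2 mod 47 = 10^2 = 6
  bit 2 = 0: r = r^2 mod 47 = 6^2 = 36
  bit 3 = 1: r = r^2 * 10 mod 47 = 36^2 * 10 = 27*10 = 35
  bit 4 = 0: r = r^2 mod 47 = 35^2 = 3
  bit 5 = 1: r = r^2 * 10 mod 47 = 3^2 * 10 = 9*10 = 43
  -> s = B^a = 43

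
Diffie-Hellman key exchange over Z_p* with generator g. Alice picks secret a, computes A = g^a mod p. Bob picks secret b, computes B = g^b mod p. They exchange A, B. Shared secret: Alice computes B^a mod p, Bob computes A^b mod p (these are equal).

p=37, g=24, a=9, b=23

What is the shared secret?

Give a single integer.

A = 24^9 mod 37  (bits of 9 = 1001)
  bit 0 = 1: r = r^2 * 24 mod 37 = 1^2 * 24 = 1*24 = 24
  bit 1 = 0: r = r^2 mod 37 = 24^2 = 21
  bit 2 = 0: r = r^2 mod 37 = 21^2 = 34
  bit 3 = 1: r = r^2 * 24 mod 37 = 34^2 * 24 = 9*24 = 31
  -> A = 31
B = 24^23 mod 37  (bits of 23 = 10111)
  bit 0 = 1: r = r^2 * 24 mod 37 = 1^2 * 24 = 1*24 = 24
  bit 1 = 0: r = r^2 mod 37 = 24^2 = 21
  bit 2 = 1: r = r^2 * 24 mod 37 = 21^2 * 24 = 34*24 = 2
  bit 3 = 1: r = r^2 * 24 mod 37 = 2^2 * 24 = 4*24 = 22
  bit 4 = 1: r = r^2 * 24 mod 37 = 22^2 * 24 = 3*24 = 35
  -> B = 35
s = B^a = 35^9 mod 37  (bits of 9 = 1001)
  bit 0 = 1: r = r^2 * 35 mod 37 = 1^2 * 35 = 1*35 = 35
  bit 1 = 0: r = r^2 mod 37 = 35^2 = 4
  bit 2 = 0: r = r^2 mod 37 = 4^2 = 16
  bit 3 = 1: r = r^2 * 35 mod 37 = 16^2 * 35 = 34*35 = 6
  -> s = B^a = 6

Answer: 6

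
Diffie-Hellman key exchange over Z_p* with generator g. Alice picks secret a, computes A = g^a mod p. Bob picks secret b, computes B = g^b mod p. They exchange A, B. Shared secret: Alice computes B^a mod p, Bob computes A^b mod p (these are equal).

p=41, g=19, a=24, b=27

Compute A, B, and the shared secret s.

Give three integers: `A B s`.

Answer: 18 11 37

Derivation:
A = 19^24 mod 41  (bits of 24 = 11000)
  bit 0 = 1: r = r^2 * 19 mod 41 = 1^2 * 19 = 1*19 = 19
  bit 1 = 1: r = r^2 * 19 mod 41 = 19^2 * 19 = 33*19 = 12
  bit 2 = 0: r = r^2 mod 41 = 12^2 = 21
  bit 3 = 0: r = r^2 mod 41 = 21^2 = 31
  bit 4 = 0: r = r^2 mod 41 = 31^2 = 18
  -> A = 18
B = 19^27 mod 41  (bits of 27 = 11011)
  bit 0 = 1: r = r^2 * 19 mod 41 = 1^2 * 19 = 1*19 = 19
  bit 1 = 1: r = r^2 * 19 mod 41 = 19^2 * 19 = 33*19 = 12
  bit 2 = 0: r = r^2 mod 41 = 12^2 = 21
  bit 3 = 1: r = r^2 * 19 mod 41 = 21^2 * 19 = 31*19 = 15
  bit 4 = 1: r = r^2 * 19 mod 41 = 15^2 * 19 = 20*19 = 11
  -> B = 11
s = B^a = 11^24 mod 41  (bits of 24 = 11000)
  bit 0 = 1: r = r^2 * 11 mod 41 = 1^2 * 11 = 1*11 = 11
  bit 1 = 1: r = r^2 * 11 mod 41 = 11^2 * 11 = 39*11 = 19
  bit 2 = 0: r = r^2 mod 41 = 19^2 = 33
  bit 3 = 0: r = r^2 mod 41 = 33^2 = 23
  bit 4 = 0: r = r^2 mod 41 = 23^2 = 37
  -> s = B^a = 37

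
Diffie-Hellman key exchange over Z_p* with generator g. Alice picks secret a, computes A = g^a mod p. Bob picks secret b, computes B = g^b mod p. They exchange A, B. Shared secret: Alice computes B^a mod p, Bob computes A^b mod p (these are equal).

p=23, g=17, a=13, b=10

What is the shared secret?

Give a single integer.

A = 17^13 mod 23  (bits of 13 = 1101)
  bit 0 = 1: r = r^2 * 17 mod 23 = 1^2 * 17 = 1*17 = 17
  bit 1 = 1: r = r^2 * 17 mod 23 = 17^2 * 17 = 13*17 = 14
  bit 2 = 0: r = r^2 mod 23 = 14^2 = 12
  bit 3 = 1: r = r^2 * 17 mod 23 = 12^2 * 17 = 6*17 = 10
  -> A = 10
B = 17^10 mod 23  (bits of 10 = 1010)
  bit 0 = 1: r = r^2 * 17 mod 23 = 1^2 * 17 = 1*17 = 17
  bit 1 = 0: r = r^2 mod 23 = 17^2 = 13
  bit 2 = 1: r = r^2 * 17 mod 23 = 13^2 * 17 = 8*17 = 21
  bit 3 = 0: r = r^2 mod 23 = 21^2 = 4
  -> B = 4
s = B^a = 4^13 mod 23  (bits of 13 = 1101)
  bit 0 = 1: r = r^2 * 4 mod 23 = 1^2 * 4 = 1*4 = 4
  bit 1 = 1: r = r^2 * 4 mod 23 = 4^2 * 4 = 16*4 = 18
  bit 2 = 0: r = r^2 mod 23 = 18^2 = 2
  bit 3 = 1: r = r^2 * 4 mod 23 = 2^2 * 4 = 4*4 = 16
  -> s = B^a = 16

Answer: 16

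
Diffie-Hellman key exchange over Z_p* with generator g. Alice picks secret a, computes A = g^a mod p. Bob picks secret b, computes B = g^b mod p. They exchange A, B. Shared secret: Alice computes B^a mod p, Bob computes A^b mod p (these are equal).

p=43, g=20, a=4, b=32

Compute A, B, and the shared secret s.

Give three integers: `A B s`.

A = 20^4 mod 43  (bits of 4 = 100)
  bit 0 = 1: r = r^2 * 20 mod 43 = 1^2 * 20 = 1*20 = 20
  bit 1 = 0: r = r^2 mod 43 = 20^2 = 13
  bit 2 = 0: r = r^2 mod 43 = 13^2 = 40
  -> A = 40
B = 20^32 mod 43  (bits of 32 = 100000)
  bit 0 = 1: r = r^2 * 20 mod 43 = 1^2 * 20 = 1*20 = 20
  bit 1 = 0: r = r^2 mod 43 = 20^2 = 13
  bit 2 = 0: r = r^2 mod 43 = 13^2 = 40
  bit 3 = 0: r = r^2 mod 43 = 40^2 = 9
  bit 4 = 0: r = r^2 mod 43 = 9^2 = 38
  bit 5 = 0: r = r^2 mod 43 = 38^2 = 25
  -> B = 25
s = B^a = 25^4 mod 43  (bits of 4 = 100)
  bit 0 = 1: r = r^2 * 25 mod 43 = 1^2 * 25 = 1*25 = 25
  bit 1 = 0: r = r^2 mod 43 = 25^2 = 23
  bit 2 = 0: r = r^2 mod 43 = 23^2 = 13
  -> s = B^a = 13

Answer: 40 25 13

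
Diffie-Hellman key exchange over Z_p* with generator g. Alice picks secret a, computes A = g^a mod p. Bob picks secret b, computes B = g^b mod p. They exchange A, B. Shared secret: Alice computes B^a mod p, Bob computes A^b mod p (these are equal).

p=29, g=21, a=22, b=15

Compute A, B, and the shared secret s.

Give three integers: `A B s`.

A = 21^22 mod 29  (bits of 22 = 10110)
  bit 0 = 1: r = r^2 * 21 mod 29 = 1^2 * 21 = 1*21 = 21
  bit 1 = 0: r = r^2 mod 29 = 21^2 = 6
  bit 2 = 1: r = r^2 * 21 mod 29 = 6^2 * 21 = 7*21 = 2
  bit 3 = 1: r = r^2 * 21 mod 29 = 2^2 * 21 = 4*21 = 26
  bit 4 = 0: r = r^2 mod 29 = 26^2 = 9
  -> A = 9
B = 21^15 mod 29  (bits of 15 = 1111)
  bit 0 = 1: r = r^2 * 21 mod 29 = 1^2 * 21 = 1*21 = 21
  bit 1 = 1: r = r^2 * 21 mod 29 = 21^2 * 21 = 6*21 = 10
  bit 2 = 1: r = r^2 * 21 mod 29 = 10^2 * 21 = 13*21 = 12
  bit 3 = 1: r = r^2 * 21 mod 29 = 12^2 * 21 = 28*21 = 8
  -> B = 8
s = B^a = 8^22 mod 29  (bits of 22 = 10110)
  bit 0 = 1: r = r^2 * 8 mod 29 = 1^2 * 8 = 1*8 = 8
  bit 1 = 0: r = r^2 mod 29 = 8^2 = 6
  bit 2 = 1: r = r^2 * 8 mod 29 = 6^2 * 8 = 7*8 = 27
  bit 3 = 1: r = r^2 * 8 mod 29 = 27^2 * 8 = 4*8 = 3
  bit 4 = 0: r = r^2 mod 29 = 3^2 = 9
  -> s = B^a = 9

Answer: 9 8 9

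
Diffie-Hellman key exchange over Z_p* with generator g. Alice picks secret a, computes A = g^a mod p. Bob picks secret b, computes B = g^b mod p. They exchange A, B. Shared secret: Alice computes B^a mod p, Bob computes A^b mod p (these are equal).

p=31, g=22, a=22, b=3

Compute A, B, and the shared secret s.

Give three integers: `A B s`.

A = 22^22 mod 31  (bits of 22 = 10110)
  bit 0 = 1: r = r^2 * 22 mod 31 = 1^2 * 22 = 1*22 = 22
  bit 1 = 0: r = r^2 mod 31 = 22^2 = 19
  bit 2 = 1: r = r^2 * 22 mod 31 = 19^2 * 22 = 20*22 = 6
  bit 3 = 1: r = r^2 * 22 mod 31 = 6^2 * 22 = 5*22 = 17
  bit 4 = 0: r = r^2 mod 31 = 17^2 = 10
  -> A = 10
B = 22^3 mod 31  (bits of 3 = 11)
  bit 0 = 1: r = r^2 * 22 mod 31 = 1^2 * 22 = 1*22 = 22
  bit 1 = 1: r = r^2 * 22 mod 31 = 22^2 * 22 = 19*22 = 15
  -> B = 15
s = B^a = 15^22 mod 31  (bits of 22 = 10110)
  bit 0 = 1: r = r^2 * 15 mod 31 = 1^2 * 15 = 1*15 = 15
  bit 1 = 0: r = r^2 mod 31 = 15^2 = 8
  bit 2 = 1: r = r^2 * 15 mod 31 = 8^2 * 15 = 2*15 = 30
  bit 3 = 1: r = r^2 * 15 mod 31 = 30^2 * 15 = 1*15 = 15
  bit 4 = 0: r = r^2 mod 31 = 15^2 = 8
  -> s = B^a = 8

Answer: 10 15 8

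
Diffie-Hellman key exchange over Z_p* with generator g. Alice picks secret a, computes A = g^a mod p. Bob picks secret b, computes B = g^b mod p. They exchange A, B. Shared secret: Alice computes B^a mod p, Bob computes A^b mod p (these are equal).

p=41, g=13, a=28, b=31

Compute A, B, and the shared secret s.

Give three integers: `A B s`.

Answer: 31 6 31

Derivation:
A = 13^28 mod 41  (bits of 28 = 11100)
  bit 0 = 1: r = r^2 * 13 mod 41 = 1^2 * 13 = 1*13 = 13
  bit 1 = 1: r = r^2 * 13 mod 41 = 13^2 * 13 = 5*13 = 24
  bit 2 = 1: r = r^2 * 13 mod 41 = 24^2 * 13 = 2*13 = 26
  bit 3 = 0: r = r^2 mod 41 = 26^2 = 20
  bit 4 = 0: r = r^2 mod 41 = 20^2 = 31
  -> A = 31
B = 13^31 mod 41  (bits of 31 = 11111)
  bit 0 = 1: r = r^2 * 13 mod 41 = 1^2 * 13 = 1*13 = 13
  bit 1 = 1: r = r^2 * 13 mod 41 = 13^2 * 13 = 5*13 = 24
  bit 2 = 1: r = r^2 * 13 mod 41 = 24^2 * 13 = 2*13 = 26
  bit 3 = 1: r = r^2 * 13 mod 41 = 26^2 * 13 = 20*13 = 14
  bit 4 = 1: r = r^2 * 13 mod 41 = 14^2 * 13 = 32*13 = 6
  -> B = 6
s = B^a = 6^28 mod 41  (bits of 28 = 11100)
  bit 0 = 1: r = r^2 * 6 mod 41 = 1^2 * 6 = 1*6 = 6
  bit 1 = 1: r = r^2 * 6 mod 41 = 6^2 * 6 = 36*6 = 11
  bit 2 = 1: r = r^2 * 6 mod 41 = 11^2 * 6 = 39*6 = 29
  bit 3 = 0: r = r^2 mod 41 = 29^2 = 21
  bit 4 = 0: r = r^2 mod 41 = 21^2 = 31
  -> s = B^a = 31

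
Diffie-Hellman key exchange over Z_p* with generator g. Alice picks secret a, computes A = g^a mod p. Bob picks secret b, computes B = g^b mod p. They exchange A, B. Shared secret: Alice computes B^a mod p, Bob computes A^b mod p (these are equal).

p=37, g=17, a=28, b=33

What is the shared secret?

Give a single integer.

A = 17^28 mod 37  (bits of 28 = 11100)
  bit 0 = 1: r = r^2 * 17 mod 37 = 1^2 * 17 = 1*17 = 17
  bit 1 = 1: r = r^2 * 17 mod 37 = 17^2 * 17 = 30*17 = 29
  bit 2 = 1: r = r^2 * 17 mod 37 = 29^2 * 17 = 27*17 = 15
  bit 3 = 0: r = r^2 mod 37 = 15^2 = 3
  bit 4 = 0: r = r^2 mod 37 = 3^2 = 9
  -> A = 9
B = 17^33 mod 37  (bits of 33 = 100001)
  bit 0 = 1: r = r^2 * 17 mod 37 = 1^2 * 17 = 1*17 = 17
  bit 1 = 0: r = r^2 mod 37 = 17^2 = 30
  bit 2 = 0: r = r^2 mod 37 = 30^2 = 12
  bit 3 = 0: r = r^2 mod 37 = 12^2 = 33
  bit 4 = 0: r = r^2 mod 37 = 33^2 = 16
  bit 5 = 1: r = r^2 * 17 mod 37 = 16^2 * 17 = 34*17 = 23
  -> B = 23
s = B^a = 23^28 mod 37  (bits of 28 = 11100)
  bit 0 = 1: r = r^2 * 23 mod 37 = 1^2 * 23 = 1*23 = 23
  bit 1 = 1: r = r^2 * 23 mod 37 = 23^2 * 23 = 11*23 = 31
  bit 2 = 1: r = r^2 * 23 mod 37 = 31^2 * 23 = 36*23 = 14
  bit 3 = 0: r = r^2 mod 37 = 14^2 = 11
  bit 4 = 0: r = r^2 mod 37 = 11^2 = 10
  -> s = B^a = 10

Answer: 10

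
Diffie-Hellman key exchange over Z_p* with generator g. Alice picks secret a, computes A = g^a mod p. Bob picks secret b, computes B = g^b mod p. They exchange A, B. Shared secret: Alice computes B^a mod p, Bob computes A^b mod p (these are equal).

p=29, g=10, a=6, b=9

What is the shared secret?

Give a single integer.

Answer: 9

Derivation:
A = 10^6 mod 29  (bits of 6 = 110)
  bit 0 = 1: r = r^2 * 10 mod 29 = 1^2 * 10 = 1*10 = 10
  bit 1 = 1: r = r^2 * 10 mod 29 = 10^2 * 10 = 13*10 = 14
  bit 2 = 0: r = r^2 mod 29 = 14^2 = 22
  -> A = 22
B = 10^9 mod 29  (bits of 9 = 1001)
  bit 0 = 1: r = r^2 * 10 mod 29 = 1^2 * 10 = 1*10 = 10
  bit 1 = 0: r = r^2 mod 29 = 10^2 = 13
  bit 2 = 0: r = r^2 mod 29 = 13^2 = 24
  bit 3 = 1: r = r^2 * 10 mod 29 = 24^2 * 10 = 25*10 = 18
  -> B = 18
s = B^a = 18^6 mod 29  (bits of 6 = 110)
  bit 0 = 1: r = r^2 * 18 mod 29 = 1^2 * 18 = 1*18 = 18
  bit 1 = 1: r = r^2 * 18 mod 29 = 18^2 * 18 = 5*18 = 3
  bit 2 = 0: r = r^2 mod 29 = 3^2 = 9
  -> s = B^a = 9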